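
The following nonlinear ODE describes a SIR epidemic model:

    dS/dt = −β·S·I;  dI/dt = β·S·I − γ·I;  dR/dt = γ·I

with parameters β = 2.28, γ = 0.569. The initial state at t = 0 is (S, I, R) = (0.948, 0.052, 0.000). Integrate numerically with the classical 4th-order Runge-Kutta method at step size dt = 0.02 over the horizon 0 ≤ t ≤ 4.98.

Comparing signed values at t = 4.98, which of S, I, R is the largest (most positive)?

largest component: R

t=0.000: state=(0.948, 0.052, 0.000)
step 1 (dt=0.02): k1=(-0.112, 0.083, 0.030), k2=(-0.114, 0.084, 0.030), k3=(-0.114, 0.084, 0.030), k4=(-0.116, 0.085, 0.031); state += dt/6·(k1+2k2+2k3+k4)
t=0.020: state=(0.946, 0.054, 0.001)
t=0.040: state=(0.943, 0.055, 0.001)
t=0.060: state=(0.941, 0.057, 0.002)
continuing one RK4 step at a time; state shown every 10 steps (Δt=0.2):
t=0.200: state=(0.922, 0.071, 0.007)
t=0.400: state=(0.888, 0.096, 0.016)
t=0.600: state=(0.844, 0.127, 0.029)
t=0.800: state=(0.790, 0.165, 0.046)
t=1.000: state=(0.726, 0.208, 0.067)
t=1.200: state=(0.653, 0.254, 0.093)
t=1.400: state=(0.576, 0.300, 0.124)
t=1.600: state=(0.497, 0.342, 0.161)
t=1.800: state=(0.422, 0.376, 0.202)
t=2.000: state=(0.353, 0.400, 0.246)
t=2.200: state=(0.293, 0.414, 0.293)
t=2.400: state=(0.243, 0.417, 0.340)
t=2.600: state=(0.201, 0.412, 0.387)
t=2.800: state=(0.167, 0.400, 0.434)
t=3.000: state=(0.140, 0.382, 0.478)
t=3.200: state=(0.118, 0.362, 0.520)
t=3.400: state=(0.100, 0.339, 0.560)
t=3.600: state=(0.086, 0.316, 0.598)
t=3.800: state=(0.075, 0.293, 0.632)
t=4.000: state=(0.066, 0.270, 0.664)
t=4.200: state=(0.059, 0.248, 0.694)
t=4.400: state=(0.053, 0.227, 0.721)
t=4.600: state=(0.048, 0.207, 0.745)
t=4.800: state=(0.044, 0.189, 0.768)
t=4.980: state=(0.041, 0.173, 0.786)
compare at T: S=0.041, I=0.173, R=0.786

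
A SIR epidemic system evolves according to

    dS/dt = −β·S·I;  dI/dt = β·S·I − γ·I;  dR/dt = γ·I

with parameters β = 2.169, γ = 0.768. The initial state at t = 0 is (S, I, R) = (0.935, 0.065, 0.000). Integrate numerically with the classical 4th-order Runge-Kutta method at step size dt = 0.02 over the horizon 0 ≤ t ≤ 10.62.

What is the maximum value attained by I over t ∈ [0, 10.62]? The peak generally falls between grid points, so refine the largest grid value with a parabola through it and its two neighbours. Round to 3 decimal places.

max I = 0.302

t=0.000: state=(0.935, 0.065, 0.000)
step 1 (dt=0.02): k1=(-0.132, 0.082, 0.050), k2=(-0.133, 0.083, 0.051), k3=(-0.133, 0.083, 0.051), k4=(-0.135, 0.084, 0.051); state += dt/6·(k1+2k2+2k3+k4)
t=0.020: state=(0.932, 0.067, 0.001)
t=0.040: state=(0.930, 0.068, 0.002)
t=0.060: state=(0.927, 0.070, 0.003)
continuing one RK4 step at a time; state shown every 25 steps (Δt=0.5):
t=0.500: state=(0.849, 0.117, 0.034)
t=1.000: state=(0.721, 0.187, 0.092)
t=1.500: state=(0.566, 0.256, 0.178)
t=2.000: state=(0.418, 0.297, 0.285)
t=2.500: state=(0.301, 0.298, 0.401)
t=3.000: state=(0.221, 0.268, 0.510)
t=3.500: state=(0.169, 0.226, 0.605)
t=4.000: state=(0.136, 0.181, 0.683)
t=4.500: state=(0.114, 0.141, 0.745)
t=5.000: state=(0.100, 0.108, 0.792)
t=5.500: state=(0.090, 0.081, 0.829)
t=6.000: state=(0.083, 0.061, 0.856)
t=6.500: state=(0.079, 0.045, 0.876)
t=7.000: state=(0.076, 0.034, 0.891)
t=7.500: state=(0.073, 0.025, 0.902)
t=8.000: state=(0.072, 0.018, 0.910)
t=8.500: state=(0.070, 0.013, 0.916)
t=9.000: state=(0.069, 0.010, 0.921)
t=9.500: state=(0.069, 0.007, 0.924)
t=10.000: state=(0.068, 0.005, 0.926)
t=10.500: state=(0.068, 0.004, 0.928)
t=10.620: state=(0.068, 0.004, 0.928)
largest grid value and its neighbours: I(2.240)=0.30209, I(2.260)=0.30210, I(2.280)=0.30205
parabola through these three points peaks at t≈2.253 with I≈0.30210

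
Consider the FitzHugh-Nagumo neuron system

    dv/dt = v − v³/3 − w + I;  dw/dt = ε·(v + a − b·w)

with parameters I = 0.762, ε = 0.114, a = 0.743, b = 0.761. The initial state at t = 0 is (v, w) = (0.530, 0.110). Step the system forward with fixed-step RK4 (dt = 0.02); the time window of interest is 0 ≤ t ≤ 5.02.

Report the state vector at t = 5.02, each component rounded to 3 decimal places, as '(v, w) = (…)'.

(v, w) = (1.557, 1.169)

t=0.000: state=(0.530, 0.110)
step 1 (dt=0.02): k1=(1.132, 0.136), k2=(1.139, 0.137), k3=(1.139, 0.137), k4=(1.146, 0.138); state += dt/6·(k1+2k2+2k3+k4)
t=0.020: state=(0.553, 0.113)
t=0.040: state=(0.576, 0.116)
t=0.060: state=(0.599, 0.118)
continuing one RK4 step at a time; state shown every 10 steps (Δt=0.2):
t=0.200: state=(0.768, 0.140)
t=0.400: state=(1.020, 0.174)
t=0.600: state=(1.261, 0.214)
t=0.800: state=(1.468, 0.258)
t=1.000: state=(1.625, 0.305)
t=1.200: state=(1.731, 0.355)
t=1.400: state=(1.793, 0.405)
t=1.600: state=(1.826, 0.456)
t=1.800: state=(1.838, 0.507)
t=2.000: state=(1.837, 0.556)
t=2.200: state=(1.829, 0.605)
t=2.400: state=(1.817, 0.652)
t=2.600: state=(1.801, 0.699)
t=2.800: state=(1.784, 0.744)
t=3.000: state=(1.765, 0.788)
t=3.200: state=(1.746, 0.831)
t=3.400: state=(1.726, 0.873)
t=3.600: state=(1.706, 0.914)
t=3.800: state=(1.686, 0.953)
t=4.000: state=(1.665, 0.991)
t=4.200: state=(1.645, 1.028)
t=4.400: state=(1.624, 1.064)
t=4.600: state=(1.602, 1.099)
t=4.800: state=(1.581, 1.133)
t=5.000: state=(1.559, 1.166)
t=5.020: state=(1.557, 1.169)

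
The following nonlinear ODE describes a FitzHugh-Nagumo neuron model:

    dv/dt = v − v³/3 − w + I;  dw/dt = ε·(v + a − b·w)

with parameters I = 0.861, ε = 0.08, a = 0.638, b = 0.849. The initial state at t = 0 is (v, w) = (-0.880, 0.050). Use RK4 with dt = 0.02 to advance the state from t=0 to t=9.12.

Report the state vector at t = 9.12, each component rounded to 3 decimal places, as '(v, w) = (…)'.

t=0.000: state=(-0.880, 0.050)
step 1 (dt=0.02): k1=(0.158, -0.023), k2=(0.159, -0.023), k3=(0.159, -0.023), k4=(0.159, -0.022); state += dt/6·(k1+2k2+2k3+k4)
t=0.020: state=(-0.877, 0.050)
t=0.040: state=(-0.874, 0.049)
t=0.060: state=(-0.870, 0.049)
continuing one RK4 step at a time; state shown every 25 steps (Δt=0.5):
t=0.500: state=(-0.793, 0.040)
t=1.000: state=(-0.683, 0.035)
t=1.500: state=(-0.538, 0.035)
t=2.000: state=(-0.331, 0.042)
t=2.500: state=(-0.016, 0.058)
t=3.000: state=(0.482, 0.090)
t=3.500: state=(1.156, 0.144)
t=4.000: state=(1.694, 0.221)
t=4.500: state=(1.896, 0.310)
t=5.000: state=(1.929, 0.401)
t=5.500: state=(1.913, 0.488)
t=6.000: state=(1.886, 0.572)
t=6.500: state=(1.855, 0.651)
t=7.000: state=(1.823, 0.727)
t=7.500: state=(1.792, 0.799)
t=8.000: state=(1.760, 0.867)
t=8.500: state=(1.728, 0.932)
t=9.000: state=(1.697, 0.993)
t=9.120: state=(1.689, 1.007)

(v, w) = (1.689, 1.007)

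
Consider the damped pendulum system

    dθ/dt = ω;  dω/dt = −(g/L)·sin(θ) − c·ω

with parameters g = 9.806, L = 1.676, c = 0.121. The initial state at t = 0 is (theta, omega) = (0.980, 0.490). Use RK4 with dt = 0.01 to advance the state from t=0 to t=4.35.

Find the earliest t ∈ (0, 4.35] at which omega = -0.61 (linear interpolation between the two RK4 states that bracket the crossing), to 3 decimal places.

t=0.000: state=(0.980, 0.490)
step 1 (dt=0.01): k1=(0.490, -4.918), k2=(0.465, -4.923), k3=(0.465, -4.923), k4=(0.441, -4.928); state += dt/6·(k1+2k2+2k3+k4)
t=0.010: state=(0.985, 0.441)
t=0.020: state=(0.989, 0.391)
t=0.030: state=(0.992, 0.342)
continuing one RK4 step at a time; state shown every 20 steps (Δt=0.2):
t=0.200: state=(0.979, -0.492)
t=0.220: state=(0.969, -0.588)
next step: t=0.230: state=(0.962, -0.635) — omega has crossed -0.61
linear interpolation between t=0.220 (-0.58758) and t=0.230 (-0.63495) → t≈0.225

t = 0.225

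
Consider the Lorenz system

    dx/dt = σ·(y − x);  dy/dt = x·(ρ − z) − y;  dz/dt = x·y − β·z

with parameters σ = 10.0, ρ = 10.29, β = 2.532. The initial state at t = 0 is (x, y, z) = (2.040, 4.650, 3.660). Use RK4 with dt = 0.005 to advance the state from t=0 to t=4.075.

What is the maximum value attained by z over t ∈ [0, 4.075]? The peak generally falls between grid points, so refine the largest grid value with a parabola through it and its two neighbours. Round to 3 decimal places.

t=0.000: state=(2.040, 4.650, 3.660)
step 1 (dt=0.005): k1=(26.100, 8.875, 0.219), k2=(25.669, 9.284, 0.568), k3=(25.690, 9.274, 0.563), k4=(25.279, 9.674, 0.910); state += dt/6·(k1+2k2+2k3+k4)
t=0.005: state=(2.168, 4.696, 3.663)
t=0.010: state=(2.293, 4.747, 3.669)
t=0.015: state=(2.414, 4.801, 3.679)
continuing one RK4 step at a time; state shown every 40 steps (Δt=0.2):
t=0.200: state=(6.093, 7.911, 6.675)
t=0.400: state=(7.414, 6.404, 13.003)
t=0.600: state=(4.046, 2.553, 11.510)
t=0.800: state=(2.522, 2.379, 8.014)
t=1.000: state=(3.025, 3.621, 6.080)
t=1.200: state=(4.780, 5.865, 6.643)
t=1.400: state=(6.492, 6.782, 10.136)
t=1.600: state=(5.476, 4.448, 11.570)
t=1.800: state=(3.790, 3.310, 9.549)
t=2.000: state=(3.611, 3.863, 7.723)
t=2.200: state=(4.578, 5.223, 7.591)
t=2.400: state=(5.709, 6.033, 9.359)
t=2.600: state=(5.497, 5.018, 10.675)
t=2.800: state=(4.445, 4.027, 9.831)
t=3.000: state=(4.098, 4.168, 8.559)
t=3.200: state=(4.596, 4.969, 8.266)
t=3.400: state=(5.292, 5.526, 9.173)
t=3.600: state=(5.306, 5.094, 10.053)
t=3.800: state=(4.722, 4.441, 9.756)
t=4.000: state=(4.416, 4.410, 8.970)
t=4.075: state=(4.451, 4.548, 8.772)
largest grid value and its neighbours: z(0.445)=13.36099, z(0.450)=13.36564, z(0.455)=13.36383
parabola through these three points peaks at t≈0.451 with z≈13.36579

max z = 13.366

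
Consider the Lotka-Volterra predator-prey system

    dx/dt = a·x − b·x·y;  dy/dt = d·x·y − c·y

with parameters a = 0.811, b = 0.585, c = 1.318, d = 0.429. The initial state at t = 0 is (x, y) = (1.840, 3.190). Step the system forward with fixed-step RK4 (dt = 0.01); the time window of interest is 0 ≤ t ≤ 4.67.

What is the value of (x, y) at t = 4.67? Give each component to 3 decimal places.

t=0.000: state=(1.840, 3.190)
step 1 (dt=0.01): k1=(-1.941, -1.686), k2=(-1.922, -1.695), k3=(-1.922, -1.695), k4=(-1.903, -1.704); state += dt/6·(k1+2k2+2k3+k4)
t=0.010: state=(1.821, 3.173)
t=0.020: state=(1.802, 3.156)
t=0.030: state=(1.783, 3.139)
continuing one RK4 step at a time; state shown every 20 steps (Δt=0.2):
t=0.200: state=(1.521, 2.828)
t=0.400: state=(1.314, 2.452)
t=0.600: state=(1.184, 2.096)
t=0.800: state=(1.111, 1.777)
t=1.000: state=(1.079, 1.499)
t=1.200: state=(1.080, 1.263)
t=1.400: state=(1.109, 1.066)
t=1.600: state=(1.163, 0.903)
t=1.800: state=(1.241, 0.769)
t=2.000: state=(1.343, 0.660)
t=2.200: state=(1.470, 0.572)
t=2.400: state=(1.623, 0.501)
t=2.600: state=(1.807, 0.446)
t=2.800: state=(2.022, 0.404)
t=3.000: state=(2.272, 0.373)
t=3.200: state=(2.562, 0.352)
t=3.400: state=(2.893, 0.342)
t=3.600: state=(3.270, 0.342)
t=3.800: state=(3.692, 0.354)
t=4.000: state=(4.160, 0.381)
t=4.200: state=(4.668, 0.428)
t=4.400: state=(5.201, 0.502)
t=4.600: state=(5.733, 0.616)
t=4.670: state=(5.910, 0.669)

(x, y) = (5.910, 0.669)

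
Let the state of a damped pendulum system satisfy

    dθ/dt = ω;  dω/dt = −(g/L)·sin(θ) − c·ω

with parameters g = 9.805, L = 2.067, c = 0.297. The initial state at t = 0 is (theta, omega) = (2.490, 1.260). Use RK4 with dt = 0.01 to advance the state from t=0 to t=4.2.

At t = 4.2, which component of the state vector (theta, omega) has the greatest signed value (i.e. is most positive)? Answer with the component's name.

t=0.000: state=(2.490, 1.260)
step 1 (dt=0.01): k1=(1.260, -3.251), k2=(1.244, -3.222), k3=(1.244, -3.223), k4=(1.228, -3.194); state += dt/6·(k1+2k2+2k3+k4)
t=0.010: state=(2.502, 1.228)
t=0.020: state=(2.515, 1.196)
t=0.030: state=(2.526, 1.165)
continuing one RK4 step at a time; state shown every 20 steps (Δt=0.2):
t=0.200: state=(2.684, 0.711)
t=0.400: state=(2.784, 0.311)
t=0.600: state=(2.814, -0.012)
t=0.800: state=(2.781, -0.318)
t=1.000: state=(2.684, -0.661)
t=1.200: state=(2.510, -1.095)
t=1.400: state=(2.237, -1.664)
t=1.600: state=(1.835, -2.381)
t=1.800: state=(1.280, -3.153)
t=2.000: state=(0.588, -3.701)
t=2.200: state=(-0.161, -3.674)
t=2.400: state=(-0.839, -3.018)
t=2.600: state=(-1.346, -2.027)
t=2.800: state=(-1.647, -0.994)
t=3.000: state=(-1.748, -0.025)
t=3.200: state=(-1.661, 0.887)
t=3.400: state=(-1.396, 1.754)
t=3.600: state=(-0.967, 2.502)
t=3.800: state=(-0.416, 2.941)
t=4.000: state=(0.175, 2.877)
t=4.200: state=(0.701, 2.315)
compare at T: theta=0.701, omega=2.315

largest component: omega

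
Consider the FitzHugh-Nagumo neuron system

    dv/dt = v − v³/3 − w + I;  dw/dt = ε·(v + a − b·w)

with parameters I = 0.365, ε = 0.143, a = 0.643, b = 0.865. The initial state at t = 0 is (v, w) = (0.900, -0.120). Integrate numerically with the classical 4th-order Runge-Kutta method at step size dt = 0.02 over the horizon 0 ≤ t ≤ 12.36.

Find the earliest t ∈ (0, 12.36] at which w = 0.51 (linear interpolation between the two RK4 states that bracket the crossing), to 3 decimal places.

t = 2.156

t=0.000: state=(0.900, -0.120)
step 1 (dt=0.02): k1=(1.142, 0.235), k2=(1.142, 0.237), k3=(1.142, 0.237), k4=(1.141, 0.238); state += dt/6·(k1+2k2+2k3+k4)
t=0.020: state=(0.923, -0.115)
t=0.040: state=(0.946, -0.110)
t=0.060: state=(0.968, -0.106)
continuing one RK4 step at a time; state shown every 25 steps (Δt=0.5):
t=0.500: state=(1.415, 0.013)
t=1.000: state=(1.686, 0.166)
t=1.500: state=(1.749, 0.321)
t=2.000: state=(1.725, 0.467)
t=2.140: state=(1.712, 0.506)
next step: t=2.160: state=(1.710, 0.511) — w has crossed 0.51
linear interpolation between t=2.140 (0.50558) and t=2.160 (0.51106) → t≈2.156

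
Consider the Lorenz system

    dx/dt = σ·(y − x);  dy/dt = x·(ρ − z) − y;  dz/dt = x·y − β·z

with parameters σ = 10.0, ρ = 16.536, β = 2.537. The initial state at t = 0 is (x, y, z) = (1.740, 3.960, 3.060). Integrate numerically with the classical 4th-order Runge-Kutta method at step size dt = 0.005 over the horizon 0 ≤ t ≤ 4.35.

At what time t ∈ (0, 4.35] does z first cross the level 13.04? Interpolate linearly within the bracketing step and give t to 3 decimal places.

t = 0.246

t=0.000: state=(1.740, 3.960, 3.060)
step 1 (dt=0.005): k1=(22.200, 19.488, -0.873), k2=(22.132, 20.191, -0.560), k3=(22.151, 20.186, -0.560), k4=(22.102, 20.885, -0.240); state += dt/6·(k1+2k2+2k3+k4)
t=0.005: state=(1.851, 4.061, 3.057)
t=0.010: state=(1.961, 4.169, 3.058)
t=0.015: state=(2.072, 4.284, 3.061)
continuing one RK4 step at a time; state shown every 40 steps (Δt=0.2):
t=0.200: state=(8.085, 12.642, 8.542)
t=0.245: state=(10.124, 14.422, 12.940)
next step: t=0.250: state=(10.336, 14.519, 13.512) — z has crossed 13.04
linear interpolation between t=0.245 (12.93970) and t=0.250 (13.51227) → t≈0.246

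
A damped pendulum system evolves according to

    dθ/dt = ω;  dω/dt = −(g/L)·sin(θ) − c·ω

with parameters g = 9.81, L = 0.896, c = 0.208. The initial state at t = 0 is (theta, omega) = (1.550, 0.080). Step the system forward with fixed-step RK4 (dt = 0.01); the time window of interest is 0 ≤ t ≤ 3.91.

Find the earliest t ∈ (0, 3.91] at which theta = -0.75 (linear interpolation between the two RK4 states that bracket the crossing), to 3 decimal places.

t=0.000: state=(1.550, 0.080)
step 1 (dt=0.01): k1=(0.080, -10.963), k2=(0.025, -10.952), k3=(0.025, -10.952), k4=(-0.030, -10.940); state += dt/6·(k1+2k2+2k3+k4)
t=0.010: state=(1.550, -0.030)
t=0.020: state=(1.549, -0.139)
t=0.030: state=(1.547, -0.248)
continuing one RK4 step at a time; state shown every 20 steps (Δt=0.2):
t=0.200: state=(1.350, -2.056)
t=0.400: state=(0.749, -3.833)
t=0.600: state=(-0.099, -4.354)
t=0.760: state=(-0.740, -3.501)
next step: t=0.770: state=(-0.775, -3.419) — theta has crossed -0.75
linear interpolation between t=0.760 (-0.74016) and t=0.770 (-0.77476) → t≈0.763

t = 0.763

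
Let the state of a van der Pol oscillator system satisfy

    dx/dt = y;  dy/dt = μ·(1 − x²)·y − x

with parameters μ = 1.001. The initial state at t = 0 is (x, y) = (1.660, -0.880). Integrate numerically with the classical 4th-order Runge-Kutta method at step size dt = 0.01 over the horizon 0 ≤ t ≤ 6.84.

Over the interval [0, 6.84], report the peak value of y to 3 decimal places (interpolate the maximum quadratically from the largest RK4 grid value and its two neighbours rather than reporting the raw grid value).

t=0.000: state=(1.660, -0.880)
step 1 (dt=0.01): k1=(-0.880, -0.114), k2=(-0.881, -0.121), k3=(-0.881, -0.121), k4=(-0.881, -0.128); state += dt/6·(k1+2k2+2k3+k4)
t=0.010: state=(1.651, -0.881)
t=0.020: state=(1.642, -0.883)
t=0.030: state=(1.634, -0.884)
continuing one RK4 step at a time; state shown every 25 steps (Δt=0.25):
t=0.250: state=(1.433, -0.950)
t=0.500: state=(1.179, -1.096)
t=0.750: state=(0.877, -1.335)
t=1.000: state=(0.501, -1.703)
t=1.250: state=(0.013, -2.216)
t=1.500: state=(-0.606, -2.689)
t=1.750: state=(-1.276, -2.505)
t=2.000: state=(-1.779, -1.435)
t=2.250: state=(-1.999, -0.393)
t=2.500: state=(-2.018, 0.170)
t=2.750: state=(-1.938, 0.434)
t=3.000: state=(-1.810, 0.581)
t=3.250: state=(-1.650, 0.695)
t=3.500: state=(-1.462, 0.816)
t=3.750: state=(-1.240, 0.970)
t=4.000: state=(-0.972, 1.186)
t=4.250: state=(-0.638, 1.504)
t=4.500: state=(-0.208, 1.959)
t=4.750: state=(0.348, 2.484)
t=5.000: state=(1.005, 2.648)
t=5.250: state=(1.592, 1.900)
t=5.500: state=(1.922, 0.763)
t=5.750: state=(2.009, 0.017)
t=6.000: state=(1.963, -0.344)
t=6.250: state=(1.851, -0.528)
t=6.500: state=(1.703, -0.653)
t=6.750: state=(1.526, -0.771)
t=6.840: state=(1.454, -0.818)
largest grid value and its neighbours: y(4.920)=2.67948, y(4.930)=2.68091, y(4.940)=2.68089
parabola through these three points peaks at t≈4.935 with y≈2.68108

max y = 2.681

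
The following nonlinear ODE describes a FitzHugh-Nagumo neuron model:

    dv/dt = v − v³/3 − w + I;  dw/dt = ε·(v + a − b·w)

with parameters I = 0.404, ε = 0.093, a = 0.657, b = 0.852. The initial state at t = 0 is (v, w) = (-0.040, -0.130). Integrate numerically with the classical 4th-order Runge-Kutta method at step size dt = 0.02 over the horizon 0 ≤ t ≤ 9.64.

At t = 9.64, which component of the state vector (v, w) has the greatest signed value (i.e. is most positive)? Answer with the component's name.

t=0.000: state=(-0.040, -0.130)
step 1 (dt=0.02): k1=(0.494, 0.068), k2=(0.498, 0.068), k3=(0.498, 0.068), k4=(0.503, 0.069); state += dt/6·(k1+2k2+2k3+k4)
t=0.020: state=(-0.030, -0.129)
t=0.040: state=(-0.020, -0.127)
t=0.060: state=(-0.010, -0.126)
continuing one RK4 step at a time; state shown every 25 steps (Δt=0.5):
t=0.500: state=(0.269, -0.090)
t=1.000: state=(0.721, -0.035)
t=1.500: state=(1.244, 0.042)
t=2.000: state=(1.612, 0.136)
t=2.500: state=(1.753, 0.238)
t=3.000: state=(1.773, 0.339)
t=3.500: state=(1.749, 0.437)
t=4.000: state=(1.711, 0.528)
t=4.500: state=(1.668, 0.615)
t=5.000: state=(1.622, 0.696)
t=5.500: state=(1.575, 0.772)
t=6.000: state=(1.527, 0.842)
t=6.500: state=(1.477, 0.908)
t=7.000: state=(1.425, 0.969)
t=7.500: state=(1.372, 1.025)
t=8.000: state=(1.315, 1.076)
t=8.500: state=(1.256, 1.123)
t=9.000: state=(1.192, 1.165)
t=9.500: state=(1.121, 1.203)
t=9.640: state=(1.100, 1.212)
compare at T: v=1.100, w=1.212

largest component: w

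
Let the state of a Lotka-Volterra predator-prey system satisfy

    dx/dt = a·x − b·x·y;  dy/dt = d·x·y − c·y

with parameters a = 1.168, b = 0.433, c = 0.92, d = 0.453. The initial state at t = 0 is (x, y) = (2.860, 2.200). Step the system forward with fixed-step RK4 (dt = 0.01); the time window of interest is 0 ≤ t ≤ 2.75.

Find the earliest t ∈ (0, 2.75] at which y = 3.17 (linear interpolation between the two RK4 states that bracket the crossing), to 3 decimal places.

t = 0.855

t=0.000: state=(2.860, 2.200)
step 1 (dt=0.01): k1=(0.616, 0.826), k2=(0.612, 0.831), k3=(0.612, 0.831), k4=(0.607, 0.836); state += dt/6·(k1+2k2+2k3+k4)
t=0.010: state=(2.866, 2.208)
t=0.020: state=(2.872, 2.217)
t=0.030: state=(2.878, 2.225)
continuing one RK4 step at a time; state shown every 10 steps (Δt=0.1):
t=0.100: state=(2.917, 2.287)
t=0.200: state=(2.963, 2.383)
t=0.300: state=(2.997, 2.488)
t=0.400: state=(3.017, 2.601)
t=0.500: state=(3.022, 2.720)
t=0.600: state=(3.011, 2.845)
t=0.700: state=(2.983, 2.972)
t=0.800: state=(2.940, 3.100)
t=0.850: state=(2.912, 3.164)
next step: t=0.860: state=(2.906, 3.176) — y has crossed 3.17
linear interpolation between t=0.850 (3.16368) and t=0.860 (3.17630) → t≈0.855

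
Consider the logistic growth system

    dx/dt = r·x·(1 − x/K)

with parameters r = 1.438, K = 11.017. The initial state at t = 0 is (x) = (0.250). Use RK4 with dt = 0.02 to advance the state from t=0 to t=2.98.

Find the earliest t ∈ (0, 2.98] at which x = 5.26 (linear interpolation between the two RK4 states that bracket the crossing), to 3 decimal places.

t=0.000: state=(0.250)
step 1 (dt=0.02): k1=(0.351), k2=(0.356), k3=(0.356), k4=(0.361); state += dt/6·(k1+2k2+2k3+k4)
t=0.020: state=(0.257)
t=0.040: state=(0.264)
t=0.060: state=(0.272)
continuing one RK4 step at a time; state shown every 5 steps (Δt=0.1):
t=0.100: state=(0.288)
t=0.200: state=(0.331)
t=0.300: state=(0.380)
t=0.400: state=(0.437)
t=0.500: state=(0.501)
t=0.600: state=(0.575)
t=0.700: state=(0.658)
t=0.800: state=(0.753)
t=0.900: state=(0.860)
t=1.000: state=(0.982)
t=1.100: state=(1.118)
t=1.200: state=(1.271)
t=1.300: state=(1.442)
t=1.400: state=(1.632)
t=1.500: state=(1.842)
t=1.600: state=(2.073)
t=1.700: state=(2.326)
t=1.800: state=(2.601)
t=1.900: state=(2.897)
t=2.000: state=(3.214)
t=2.100: state=(3.551)
t=2.200: state=(3.906)
t=2.300: state=(4.276)
t=2.400: state=(4.657)
t=2.500: state=(5.047)
t=2.540: state=(5.205)
next step: t=2.560: state=(5.284) — x has crossed 5.26
linear interpolation between t=2.540 (5.20512) and t=2.560 (5.28415) → t≈2.554

t = 2.554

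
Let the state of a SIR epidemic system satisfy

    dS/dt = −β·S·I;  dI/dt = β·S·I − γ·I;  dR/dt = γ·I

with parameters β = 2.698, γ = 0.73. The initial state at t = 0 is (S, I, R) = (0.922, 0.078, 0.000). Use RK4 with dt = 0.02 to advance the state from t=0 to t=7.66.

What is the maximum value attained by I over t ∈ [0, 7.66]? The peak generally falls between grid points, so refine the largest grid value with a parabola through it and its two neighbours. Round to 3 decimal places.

max I = 0.398

t=0.000: state=(0.922, 0.078, 0.000)
step 1 (dt=0.02): k1=(-0.194, 0.137, 0.057), k2=(-0.197, 0.139, 0.058), k3=(-0.197, 0.139, 0.058), k4=(-0.200, 0.141, 0.059); state += dt/6·(k1+2k2+2k3+k4)
t=0.020: state=(0.918, 0.081, 0.001)
t=0.040: state=(0.914, 0.084, 0.002)
t=0.060: state=(0.910, 0.087, 0.004)
continuing one RK4 step at a time; state shown every 25 steps (Δt=0.5):
t=0.500: state=(0.783, 0.173, 0.044)
t=1.000: state=(0.569, 0.300, 0.130)
t=1.500: state=(0.355, 0.387, 0.258)
t=2.000: state=(0.209, 0.389, 0.402)
t=2.500: state=(0.127, 0.337, 0.536)
t=3.000: state=(0.085, 0.269, 0.646)
t=3.500: state=(0.061, 0.206, 0.733)
t=4.000: state=(0.048, 0.154, 0.798)
t=4.500: state=(0.040, 0.113, 0.846)
t=5.000: state=(0.035, 0.083, 0.882)
t=5.500: state=(0.032, 0.060, 0.908)
t=6.000: state=(0.030, 0.044, 0.926)
t=6.500: state=(0.029, 0.031, 0.940)
t=7.000: state=(0.028, 0.023, 0.950)
t=7.500: state=(0.027, 0.016, 0.957)
t=7.660: state=(0.027, 0.015, 0.959)
largest grid value and its neighbours: I(1.740)=0.39767, I(1.760)=0.39770, I(1.780)=0.39762
parabola through these three points peaks at t≈1.756 with I≈0.39771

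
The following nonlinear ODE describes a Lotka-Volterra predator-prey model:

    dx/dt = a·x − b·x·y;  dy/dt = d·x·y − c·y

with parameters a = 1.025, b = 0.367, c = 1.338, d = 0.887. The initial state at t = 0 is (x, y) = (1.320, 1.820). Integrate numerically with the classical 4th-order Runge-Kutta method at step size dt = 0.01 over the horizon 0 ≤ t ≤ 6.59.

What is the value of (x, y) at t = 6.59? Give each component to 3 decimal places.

(x, y) = (1.975, 2.083)

t=0.000: state=(1.320, 1.820)
step 1 (dt=0.01): k1=(0.471, -0.304), k2=(0.473, -0.300), k3=(0.473, -0.300), k4=(0.474, -0.296); state += dt/6·(k1+2k2+2k3+k4)
t=0.010: state=(1.325, 1.817)
t=0.020: state=(1.329, 1.814)
t=0.030: state=(1.334, 1.811)
continuing one RK4 step at a time; state shown every 25 steps (Δt=0.25):
t=0.250: state=(1.447, 1.770)
t=0.500: state=(1.590, 1.773)
t=0.750: state=(1.742, 1.836)
t=1.000: state=(1.891, 1.966)
t=1.250: state=(2.022, 2.173)
t=1.500: state=(2.114, 2.462)
t=1.750: state=(2.144, 2.829)
t=2.000: state=(2.097, 3.245)
t=2.250: state=(1.974, 3.652)
t=2.500: state=(1.796, 3.972)
t=2.750: state=(1.597, 4.141)
t=3.000: state=(1.410, 4.135)
t=3.250: state=(1.254, 3.973)
t=3.500: state=(1.139, 3.705)
t=3.750: state=(1.063, 3.383)
t=4.000: state=(1.022, 3.049)
t=4.250: state=(1.014, 2.733)
t=4.500: state=(1.033, 2.453)
t=4.750: state=(1.077, 2.217)
t=5.000: state=(1.146, 2.030)
t=5.250: state=(1.237, 1.891)
t=5.500: state=(1.350, 1.803)
t=5.750: state=(1.482, 1.765)
t=6.000: state=(1.628, 1.783)
t=6.250: state=(1.780, 1.862)
t=6.500: state=(1.927, 2.011)
t=6.590: state=(1.975, 2.083)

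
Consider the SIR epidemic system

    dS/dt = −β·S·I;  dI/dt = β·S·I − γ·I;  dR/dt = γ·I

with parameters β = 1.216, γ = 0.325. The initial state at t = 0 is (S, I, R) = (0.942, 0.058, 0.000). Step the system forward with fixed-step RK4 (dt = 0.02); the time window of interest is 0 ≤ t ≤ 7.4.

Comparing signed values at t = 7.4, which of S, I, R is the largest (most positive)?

t=0.000: state=(0.942, 0.058, 0.000)
step 1 (dt=0.02): k1=(-0.066, 0.048, 0.019), k2=(-0.067, 0.048, 0.019), k3=(-0.067, 0.048, 0.019), k4=(-0.067, 0.048, 0.019); state += dt/6·(k1+2k2+2k3+k4)
t=0.020: state=(0.941, 0.059, 0.000)
t=0.040: state=(0.939, 0.060, 0.001)
t=0.060: state=(0.938, 0.061, 0.001)
continuing one RK4 step at a time; state shown every 25 steps (Δt=0.5):
t=0.500: state=(0.902, 0.086, 0.012)
t=1.000: state=(0.846, 0.125, 0.029)
t=1.500: state=(0.773, 0.174, 0.053)
t=2.000: state=(0.684, 0.231, 0.086)
t=2.500: state=(0.584, 0.288, 0.128)
t=3.000: state=(0.482, 0.339, 0.179)
t=3.500: state=(0.388, 0.375, 0.237)
t=4.000: state=(0.307, 0.393, 0.300)
t=4.500: state=(0.241, 0.395, 0.364)
t=5.000: state=(0.190, 0.382, 0.427)
t=5.500: state=(0.152, 0.360, 0.488)
t=6.000: state=(0.123, 0.333, 0.544)
t=6.500: state=(0.101, 0.303, 0.596)
t=7.000: state=(0.085, 0.272, 0.643)
t=7.400: state=(0.075, 0.249, 0.676)
compare at T: S=0.075, I=0.249, R=0.676

largest component: R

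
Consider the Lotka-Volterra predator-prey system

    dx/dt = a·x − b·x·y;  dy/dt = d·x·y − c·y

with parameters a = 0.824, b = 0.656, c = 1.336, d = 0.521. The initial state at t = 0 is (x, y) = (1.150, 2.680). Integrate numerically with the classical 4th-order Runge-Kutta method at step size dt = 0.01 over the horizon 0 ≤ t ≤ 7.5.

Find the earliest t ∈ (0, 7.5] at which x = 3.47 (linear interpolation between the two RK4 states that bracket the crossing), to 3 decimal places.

t = 3.828

t=0.000: state=(1.150, 2.680)
step 1 (dt=0.01): k1=(-1.074, -1.975), k2=(-1.062, -1.975), k3=(-1.062, -1.975), k4=(-1.050, -1.975); state += dt/6·(k1+2k2+2k3+k4)
t=0.010: state=(1.139, 2.660)
t=0.020: state=(1.129, 2.641)
t=0.030: state=(1.119, 2.621)
continuing one RK4 step at a time; state shown every 25 steps (Δt=0.25):
t=0.250: state=(0.948, 2.197)
t=0.500: state=(0.842, 1.766)
t=0.750: state=(0.799, 1.407)
t=1.000: state=(0.799, 1.117)
t=1.250: state=(0.833, 0.889)
t=1.500: state=(0.898, 0.713)
t=1.750: state=(0.993, 0.577)
t=2.000: state=(1.120, 0.474)
t=2.250: state=(1.282, 0.397)
t=2.500: state=(1.483, 0.340)
t=2.750: state=(1.730, 0.300)
t=3.000: state=(2.028, 0.274)
t=3.250: state=(2.386, 0.261)
t=3.500: state=(2.809, 0.262)
t=3.750: state=(3.302, 0.279)
t=3.820: state=(3.453, 0.288)
next step: t=3.830: state=(3.475, 0.289) — x has crossed 3.47
linear interpolation between t=3.820 (3.45268) and t=3.830 (3.47466) → t≈3.828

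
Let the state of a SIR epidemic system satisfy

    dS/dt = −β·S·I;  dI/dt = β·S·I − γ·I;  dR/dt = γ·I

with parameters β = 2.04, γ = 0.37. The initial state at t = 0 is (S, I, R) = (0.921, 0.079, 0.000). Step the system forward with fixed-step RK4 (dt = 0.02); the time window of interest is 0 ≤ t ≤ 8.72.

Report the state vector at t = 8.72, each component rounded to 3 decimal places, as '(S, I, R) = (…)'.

(S, I, R) = (0.006, 0.078, 0.916)

t=0.000: state=(0.921, 0.079, 0.000)
step 1 (dt=0.02): k1=(-0.148, 0.119, 0.029), k2=(-0.150, 0.121, 0.030), k3=(-0.150, 0.121, 0.030), k4=(-0.152, 0.122, 0.030); state += dt/6·(k1+2k2+2k3+k4)
t=0.020: state=(0.918, 0.081, 0.001)
t=0.040: state=(0.915, 0.084, 0.001)
t=0.060: state=(0.912, 0.086, 0.002)
continuing one RK4 step at a time; state shown every 25 steps (Δt=0.5):
t=0.500: state=(0.818, 0.160, 0.021)
t=1.000: state=(0.654, 0.284, 0.062)
t=1.500: state=(0.457, 0.416, 0.127)
t=2.000: state=(0.285, 0.502, 0.213)
t=2.500: state=(0.168, 0.523, 0.309)
t=3.000: state=(0.100, 0.497, 0.404)
t=3.500: state=(0.061, 0.447, 0.491)
t=4.000: state=(0.040, 0.391, 0.569)
t=4.500: state=(0.028, 0.336, 0.636)
t=5.000: state=(0.020, 0.286, 0.694)
t=5.500: state=(0.015, 0.242, 0.742)
t=6.000: state=(0.012, 0.204, 0.784)
t=6.500: state=(0.010, 0.172, 0.818)
t=7.000: state=(0.009, 0.144, 0.847)
t=7.500: state=(0.008, 0.121, 0.872)
t=8.000: state=(0.007, 0.101, 0.892)
t=8.500: state=(0.006, 0.085, 0.909)
t=8.720: state=(0.006, 0.078, 0.916)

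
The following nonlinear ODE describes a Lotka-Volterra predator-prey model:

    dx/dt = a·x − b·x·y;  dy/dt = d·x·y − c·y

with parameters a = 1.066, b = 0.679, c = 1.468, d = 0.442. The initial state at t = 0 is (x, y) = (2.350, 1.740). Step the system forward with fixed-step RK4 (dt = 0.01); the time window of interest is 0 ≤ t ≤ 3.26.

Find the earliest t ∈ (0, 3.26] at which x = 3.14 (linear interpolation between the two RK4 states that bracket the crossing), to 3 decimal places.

t=0.000: state=(2.350, 1.740)
step 1 (dt=0.01): k1=(-0.271, -0.747), k2=(-0.265, -0.746), k3=(-0.265, -0.746), k4=(-0.259, -0.746); state += dt/6·(k1+2k2+2k3+k4)
t=0.010: state=(2.347, 1.733)
t=0.020: state=(2.345, 1.725)
t=0.030: state=(2.342, 1.718)
continuing one RK4 step at a time; state shown every 20 steps (Δt=0.2):
t=0.200: state=(2.319, 1.594)
t=0.400: state=(2.333, 1.459)
t=0.600: state=(2.388, 1.340)
t=0.800: state=(2.482, 1.239)
t=1.000: state=(2.611, 1.157)
t=1.200: state=(2.774, 1.094)
t=1.400: state=(2.969, 1.051)
t=1.550: state=(3.133, 1.032)
next step: t=1.560: state=(3.145, 1.031) — x has crossed 3.14
linear interpolation between t=1.550 (3.13304) and t=1.560 (3.14451) → t≈1.556

t = 1.556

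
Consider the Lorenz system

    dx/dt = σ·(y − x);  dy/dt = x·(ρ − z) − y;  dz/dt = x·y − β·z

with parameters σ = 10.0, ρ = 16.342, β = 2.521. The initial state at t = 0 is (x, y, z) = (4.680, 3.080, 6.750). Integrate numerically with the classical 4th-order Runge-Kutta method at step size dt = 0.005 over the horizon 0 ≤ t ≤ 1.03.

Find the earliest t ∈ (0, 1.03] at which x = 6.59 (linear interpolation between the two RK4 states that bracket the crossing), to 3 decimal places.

t = 0.163

t=0.000: state=(4.680, 3.080, 6.750)
step 1 (dt=0.005): k1=(-16.000, 41.811, -2.602), k2=(-14.555, 41.353, -2.224), k3=(-14.602, 41.384, -2.220), k4=(-13.201, 40.954, -1.846); state += dt/6·(k1+2k2+2k3+k4)
t=0.005: state=(4.607, 3.287, 6.739)
t=0.010: state=(4.548, 3.490, 6.732)
t=0.015: state=(4.501, 3.689, 6.728)
continuing one RK4 step at a time; state shown every 10 steps (Δt=0.05):
t=0.050: state=(4.472, 5.029, 6.811)
t=0.100: state=(5.094, 6.931, 7.343)
t=0.150: state=(6.237, 8.908, 8.587)
t=0.160: state=(6.510, 9.300, 8.946)
next step: t=0.165: state=(6.651, 9.493, 9.141) — x has crossed 6.59
linear interpolation between t=0.160 (6.51037) and t=0.165 (6.65118) → t≈0.163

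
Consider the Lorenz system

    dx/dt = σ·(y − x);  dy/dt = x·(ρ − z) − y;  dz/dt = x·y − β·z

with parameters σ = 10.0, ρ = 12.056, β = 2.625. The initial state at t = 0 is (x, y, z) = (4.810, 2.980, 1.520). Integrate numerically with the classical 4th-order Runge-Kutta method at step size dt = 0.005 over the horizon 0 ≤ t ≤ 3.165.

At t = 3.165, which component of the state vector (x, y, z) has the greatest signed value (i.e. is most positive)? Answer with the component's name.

t=0.000: state=(4.810, 2.980, 1.520)
step 1 (dt=0.005): k1=(-18.300, 47.698, 10.344), k2=(-16.650, 46.974, 10.708), k3=(-16.709, 47.015, 10.709), k4=(-15.114, 46.330, 11.065); state += dt/6·(k1+2k2+2k3+k4)
t=0.005: state=(4.727, 3.215, 1.574)
t=0.010: state=(4.658, 3.444, 1.631)
t=0.015: state=(4.605, 3.666, 1.691)
continuing one RK4 step at a time; state shown every 40 steps (Δt=0.2):
t=0.200: state=(7.691, 10.431, 7.674)
t=0.400: state=(8.302, 5.388, 17.429)
t=0.600: state=(2.657, 1.063, 12.293)
t=0.800: state=(1.485, 1.562, 7.603)
t=1.000: state=(2.408, 3.270, 5.200)
t=1.200: state=(5.196, 7.121, 6.235)
t=1.400: state=(8.330, 8.559, 13.454)
t=1.600: state=(5.380, 3.293, 14.330)
t=1.800: state=(2.908, 2.534, 9.998)
t=2.000: state=(3.321, 4.020, 7.402)
t=2.200: state=(5.507, 6.875, 8.233)
t=2.400: state=(7.349, 7.319, 12.873)
t=2.600: state=(5.414, 4.093, 13.270)
t=2.800: state=(3.776, 3.541, 10.265)
t=3.000: state=(4.264, 4.911, 8.614)
t=3.165: state=(5.640, 6.544, 9.474)
compare at T: x=5.640, y=6.544, z=9.474

largest component: z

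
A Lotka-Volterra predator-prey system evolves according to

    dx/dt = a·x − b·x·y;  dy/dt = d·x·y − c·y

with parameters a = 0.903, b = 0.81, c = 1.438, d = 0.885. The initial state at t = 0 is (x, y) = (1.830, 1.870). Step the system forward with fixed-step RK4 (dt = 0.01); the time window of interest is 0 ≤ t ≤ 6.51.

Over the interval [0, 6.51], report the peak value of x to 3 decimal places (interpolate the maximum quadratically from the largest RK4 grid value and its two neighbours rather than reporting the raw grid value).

max x = 2.501

t=0.000: state=(1.830, 1.870)
step 1 (dt=0.01): k1=(-1.119, 0.339), k2=(-1.118, 0.331), k3=(-1.118, 0.331), k4=(-1.117, 0.322); state += dt/6·(k1+2k2+2k3+k4)
t=0.010: state=(1.819, 1.873)
t=0.020: state=(1.808, 1.876)
t=0.030: state=(1.797, 1.879)
continuing one RK4 step at a time; state shown every 25 steps (Δt=0.25):
t=0.250: state=(1.563, 1.899)
t=0.500: state=(1.341, 1.826)
t=0.750: state=(1.178, 1.682)
t=1.000: state=(1.069, 1.504)
t=1.250: state=(1.006, 1.320)
t=1.500: state=(0.983, 1.147)
t=1.750: state=(0.992, 0.996)
t=2.000: state=(1.030, 0.869)
t=2.250: state=(1.094, 0.767)
t=2.500: state=(1.184, 0.688)
t=2.750: state=(1.298, 0.632)
t=3.000: state=(1.437, 0.597)
t=3.250: state=(1.599, 0.582)
t=3.500: state=(1.781, 0.591)
t=3.750: state=(1.974, 0.625)
t=4.000: state=(2.167, 0.689)
t=4.250: state=(2.339, 0.793)
t=4.500: state=(2.461, 0.942)
t=4.750: state=(2.500, 1.141)
t=5.000: state=(2.429, 1.377)
t=5.250: state=(2.248, 1.615)
t=5.500: state=(1.990, 1.804)
t=5.750: state=(1.712, 1.896)
t=6.000: state=(1.462, 1.879)
t=6.250: state=(1.264, 1.771)
t=6.500: state=(1.125, 1.608)
t=6.510: state=(1.120, 1.601)
largest grid value and its neighbours: x(4.710)=2.50085, x(4.720)=2.50094, x(4.730)=2.50086
parabola through these three points peaks at t≈4.720 with x≈2.50094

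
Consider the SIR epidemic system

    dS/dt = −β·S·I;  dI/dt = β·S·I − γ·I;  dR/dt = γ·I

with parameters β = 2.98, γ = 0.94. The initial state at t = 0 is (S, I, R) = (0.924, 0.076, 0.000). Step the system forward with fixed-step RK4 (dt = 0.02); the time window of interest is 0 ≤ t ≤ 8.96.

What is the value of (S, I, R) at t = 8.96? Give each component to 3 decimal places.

t=0.000: state=(0.924, 0.076, 0.000)
step 1 (dt=0.02): k1=(-0.209, 0.138, 0.071), k2=(-0.213, 0.140, 0.073), k3=(-0.213, 0.140, 0.073), k4=(-0.216, 0.142, 0.074); state += dt/6·(k1+2k2+2k3+k4)
t=0.020: state=(0.920, 0.079, 0.001)
t=0.040: state=(0.915, 0.082, 0.003)
t=0.060: state=(0.911, 0.085, 0.005)
continuing one RK4 step at a time; state shown every 25 steps (Δt=0.5):
t=0.500: state=(0.774, 0.170, 0.056)
t=1.000: state=(0.550, 0.287, 0.164)
t=1.500: state=(0.340, 0.345, 0.316)
t=2.000: state=(0.205, 0.320, 0.475)
t=2.500: state=(0.133, 0.256, 0.611)
t=3.000: state=(0.096, 0.189, 0.715)
t=3.500: state=(0.075, 0.134, 0.790)
t=4.000: state=(0.064, 0.093, 0.843)
t=4.500: state=(0.057, 0.064, 0.880)
t=5.000: state=(0.053, 0.043, 0.904)
t=5.500: state=(0.050, 0.029, 0.921)
t=6.000: state=(0.048, 0.020, 0.932)
t=6.500: state=(0.047, 0.013, 0.940)
t=7.000: state=(0.046, 0.009, 0.945)
t=7.500: state=(0.046, 0.006, 0.948)
t=8.000: state=(0.045, 0.004, 0.951)
t=8.500: state=(0.045, 0.003, 0.952)
t=8.960: state=(0.045, 0.002, 0.953)

(S, I, R) = (0.045, 0.002, 0.953)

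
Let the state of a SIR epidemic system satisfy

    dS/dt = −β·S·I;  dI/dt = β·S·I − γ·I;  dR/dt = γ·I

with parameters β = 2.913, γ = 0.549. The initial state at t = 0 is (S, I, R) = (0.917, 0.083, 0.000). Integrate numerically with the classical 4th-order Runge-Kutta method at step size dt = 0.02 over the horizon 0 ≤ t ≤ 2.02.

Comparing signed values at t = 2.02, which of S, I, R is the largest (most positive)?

t=0.000: state=(0.917, 0.083, 0.000)
step 1 (dt=0.02): k1=(-0.222, 0.176, 0.046), k2=(-0.226, 0.179, 0.047), k3=(-0.226, 0.179, 0.047), k4=(-0.230, 0.183, 0.048); state += dt/6·(k1+2k2+2k3+k4)
t=0.020: state=(0.912, 0.087, 0.001)
t=0.040: state=(0.908, 0.090, 0.002)
t=0.060: state=(0.903, 0.094, 0.003)
continuing one RK4 step at a time; state shown every 5 steps (Δt=0.1):
t=0.100: state=(0.893, 0.102, 0.005)
t=0.200: state=(0.864, 0.125, 0.011)
t=0.300: state=(0.830, 0.151, 0.019)
t=0.400: state=(0.790, 0.182, 0.028)
t=0.500: state=(0.746, 0.215, 0.039)
t=0.600: state=(0.697, 0.251, 0.052)
t=0.700: state=(0.644, 0.289, 0.066)
t=0.800: state=(0.589, 0.328, 0.083)
t=0.900: state=(0.533, 0.365, 0.102)
t=1.000: state=(0.476, 0.400, 0.123)
t=1.100: state=(0.422, 0.432, 0.146)
t=1.200: state=(0.371, 0.459, 0.171)
t=1.300: state=(0.323, 0.480, 0.197)
t=1.400: state=(0.280, 0.496, 0.223)
t=1.500: state=(0.242, 0.507, 0.251)
t=1.600: state=(0.209, 0.512, 0.279)
t=1.700: state=(0.180, 0.513, 0.307)
t=1.800: state=(0.155, 0.510, 0.335)
t=1.900: state=(0.134, 0.503, 0.363)
t=2.000: state=(0.116, 0.494, 0.390)
t=2.020: state=(0.112, 0.492, 0.396)
compare at T: S=0.112, I=0.492, R=0.396

largest component: I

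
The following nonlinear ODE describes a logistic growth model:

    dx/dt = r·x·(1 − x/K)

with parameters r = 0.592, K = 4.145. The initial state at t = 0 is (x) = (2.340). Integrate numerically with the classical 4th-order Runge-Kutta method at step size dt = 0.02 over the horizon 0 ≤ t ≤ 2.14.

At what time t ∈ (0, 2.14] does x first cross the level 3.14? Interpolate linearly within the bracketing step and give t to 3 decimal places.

t=0.000: state=(2.340)
step 1 (dt=0.02): k1=(0.603), k2=(0.603), k3=(0.603), k4=(0.602); state += dt/6·(k1+2k2+2k3+k4)
t=0.020: state=(2.352)
t=0.040: state=(2.364)
t=0.060: state=(2.376)
continuing one RK4 step at a time; state shown every 5 steps (Δt=0.1):
t=0.100: state=(2.400)
t=0.200: state=(2.460)
t=0.300: state=(2.518)
t=0.400: state=(2.577)
t=0.500: state=(2.634)
t=0.600: state=(2.690)
t=0.700: state=(2.746)
t=0.800: state=(2.800)
t=0.900: state=(2.853)
t=1.000: state=(2.905)
t=1.100: state=(2.956)
t=1.200: state=(3.006)
t=1.300: state=(3.054)
t=1.400: state=(3.101)
t=1.480: state=(3.137)
next step: t=1.500: state=(3.146) — x has crossed 3.14
linear interpolation between t=1.480 (3.13734) and t=1.500 (3.14635) → t≈1.486

t = 1.486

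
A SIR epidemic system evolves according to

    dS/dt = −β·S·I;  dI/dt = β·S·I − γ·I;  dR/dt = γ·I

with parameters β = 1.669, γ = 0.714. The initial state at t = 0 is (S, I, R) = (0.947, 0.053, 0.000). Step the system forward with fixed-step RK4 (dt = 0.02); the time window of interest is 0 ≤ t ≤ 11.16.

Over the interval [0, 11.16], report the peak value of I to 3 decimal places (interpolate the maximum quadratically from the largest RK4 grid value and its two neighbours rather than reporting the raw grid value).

t=0.000: state=(0.947, 0.053, 0.000)
step 1 (dt=0.02): k1=(-0.084, 0.046, 0.038), k2=(-0.084, 0.046, 0.038), k3=(-0.084, 0.046, 0.038), k4=(-0.085, 0.047, 0.039); state += dt/6·(k1+2k2+2k3+k4)
t=0.020: state=(0.945, 0.054, 0.001)
t=0.040: state=(0.944, 0.055, 0.002)
t=0.060: state=(0.942, 0.056, 0.002)
continuing one RK4 step at a time; state shown every 25 steps (Δt=0.5):
t=0.500: state=(0.896, 0.080, 0.024)
t=1.000: state=(0.827, 0.115, 0.058)
t=1.500: state=(0.739, 0.155, 0.106)
t=2.000: state=(0.638, 0.193, 0.169)
t=2.500: state=(0.537, 0.220, 0.243)
t=3.000: state=(0.444, 0.232, 0.324)
t=3.500: state=(0.366, 0.227, 0.407)
t=4.000: state=(0.305, 0.210, 0.485)
t=4.500: state=(0.258, 0.186, 0.556)
t=5.000: state=(0.224, 0.159, 0.617)
t=5.500: state=(0.198, 0.133, 0.669)
t=6.000: state=(0.179, 0.109, 0.712)
t=6.500: state=(0.165, 0.088, 0.747)
t=7.000: state=(0.155, 0.070, 0.775)
t=7.500: state=(0.147, 0.056, 0.798)
t=8.000: state=(0.141, 0.044, 0.815)
t=8.500: state=(0.136, 0.034, 0.829)
t=9.000: state=(0.133, 0.027, 0.840)
t=9.500: state=(0.130, 0.021, 0.849)
t=10.000: state=(0.128, 0.016, 0.855)
t=10.500: state=(0.127, 0.013, 0.861)
t=11.000: state=(0.126, 0.010, 0.865)
t=11.160: state=(0.125, 0.009, 0.866)
largest grid value and its neighbours: I(3.080)=0.23224, I(3.100)=0.23225, I(3.120)=0.23223
parabola through these three points peaks at t≈3.096 with I≈0.23225

max I = 0.232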